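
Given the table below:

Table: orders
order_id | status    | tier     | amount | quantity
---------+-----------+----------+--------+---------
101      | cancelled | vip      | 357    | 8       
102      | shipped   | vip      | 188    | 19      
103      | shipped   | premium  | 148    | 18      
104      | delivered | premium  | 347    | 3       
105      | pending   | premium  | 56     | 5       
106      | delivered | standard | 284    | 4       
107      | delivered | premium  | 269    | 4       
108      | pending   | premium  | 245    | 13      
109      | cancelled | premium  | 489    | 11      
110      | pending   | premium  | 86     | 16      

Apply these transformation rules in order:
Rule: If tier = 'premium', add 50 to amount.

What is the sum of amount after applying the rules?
2819

Step 1: Count records where tier = 'premium': 7
Step 2: Total bonus added: 7 × 50 = 350
Step 3: Original sum of amount: 2469
Step 4: Final sum = 2469 + 350 = 2819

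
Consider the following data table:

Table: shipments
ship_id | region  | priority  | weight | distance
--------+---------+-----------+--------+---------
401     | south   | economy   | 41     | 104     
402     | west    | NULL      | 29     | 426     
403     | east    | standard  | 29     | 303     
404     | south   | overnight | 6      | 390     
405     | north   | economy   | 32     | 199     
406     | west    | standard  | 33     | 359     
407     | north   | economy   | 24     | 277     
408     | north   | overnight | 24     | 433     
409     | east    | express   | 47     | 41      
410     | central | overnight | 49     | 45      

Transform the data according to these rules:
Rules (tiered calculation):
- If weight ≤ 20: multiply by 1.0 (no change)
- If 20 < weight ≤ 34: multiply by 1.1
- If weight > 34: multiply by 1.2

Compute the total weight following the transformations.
358.5

Step 1: Tier 1 (weight ≤ 20): 1 records, sum = 6 × 1.0 = 6.0
Step 2: Tier 2 (20 < weight ≤ 34): 6 records, sum = 171 × 1.1 = 188.1
Step 3: Tier 3 (weight > 34): 3 records, sum = 137 × 1.2 = 164.4
Step 4: Final sum = 6.0 + 188.1 + 164.4 = 358.5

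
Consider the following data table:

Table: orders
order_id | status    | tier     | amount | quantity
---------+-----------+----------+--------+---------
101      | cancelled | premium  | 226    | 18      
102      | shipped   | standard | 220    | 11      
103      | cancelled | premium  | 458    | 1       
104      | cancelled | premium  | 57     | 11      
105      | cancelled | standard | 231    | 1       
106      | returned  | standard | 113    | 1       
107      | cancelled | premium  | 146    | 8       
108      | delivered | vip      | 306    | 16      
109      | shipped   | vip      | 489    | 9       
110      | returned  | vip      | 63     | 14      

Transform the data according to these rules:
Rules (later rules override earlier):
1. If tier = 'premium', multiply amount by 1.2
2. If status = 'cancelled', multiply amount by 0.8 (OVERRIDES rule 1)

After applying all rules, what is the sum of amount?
2085.4

Step 1: Rule 2 takes priority for records with status = 'cancelled'
  - 5 records: 1118 × 0.8 = 894.4
Step 2: Rule 1 applies to remaining records with tier = 'premium'
  - 0 records: 0 × 1.2 = 0.0
Step 3: Other records unchanged: 1191
Step 4: Final sum = 894.4 + 0.0 + 1191 = 2085.4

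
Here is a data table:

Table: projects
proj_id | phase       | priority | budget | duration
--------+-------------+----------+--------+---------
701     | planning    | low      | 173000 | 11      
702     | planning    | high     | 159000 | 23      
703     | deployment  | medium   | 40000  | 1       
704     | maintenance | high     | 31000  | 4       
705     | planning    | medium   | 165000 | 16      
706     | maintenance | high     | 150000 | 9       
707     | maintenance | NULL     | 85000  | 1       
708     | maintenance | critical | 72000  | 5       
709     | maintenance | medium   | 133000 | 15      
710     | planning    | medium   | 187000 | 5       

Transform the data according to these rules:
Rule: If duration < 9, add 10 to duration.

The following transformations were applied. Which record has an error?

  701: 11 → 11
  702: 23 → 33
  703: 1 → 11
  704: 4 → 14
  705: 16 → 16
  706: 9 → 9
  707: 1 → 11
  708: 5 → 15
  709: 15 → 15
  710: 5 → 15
Record 702 has an error. The correct transformed value should be 23, not 33.

Step 1: Check each record against the rule
Step 2: Record 702 has duration = 23
Step 3: Since 23 >= 9, the bonus should not have been applied
Step 4: Correct value = 23, but claimed value = 33
Conclusion: Record 702 has the error.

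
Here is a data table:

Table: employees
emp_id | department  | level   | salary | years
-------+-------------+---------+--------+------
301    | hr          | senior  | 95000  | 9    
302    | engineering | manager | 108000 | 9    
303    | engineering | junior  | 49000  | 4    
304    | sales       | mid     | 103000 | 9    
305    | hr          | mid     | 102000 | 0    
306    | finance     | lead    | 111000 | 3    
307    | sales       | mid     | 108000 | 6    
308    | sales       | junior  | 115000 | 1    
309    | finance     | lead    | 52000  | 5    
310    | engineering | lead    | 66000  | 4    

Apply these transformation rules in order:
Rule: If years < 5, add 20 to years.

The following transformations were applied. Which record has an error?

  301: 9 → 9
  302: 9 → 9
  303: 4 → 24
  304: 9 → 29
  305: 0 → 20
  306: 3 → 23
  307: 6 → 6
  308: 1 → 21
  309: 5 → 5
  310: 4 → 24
Record 304 has an error. The correct transformed value should be 9, not 29.

Step 1: Check each record against the rule
Step 2: Record 304 has years = 9
Step 3: Since 9 >= 5, the bonus should not have been applied
Step 4: Correct value = 9, but claimed value = 29
Conclusion: Record 304 has the error.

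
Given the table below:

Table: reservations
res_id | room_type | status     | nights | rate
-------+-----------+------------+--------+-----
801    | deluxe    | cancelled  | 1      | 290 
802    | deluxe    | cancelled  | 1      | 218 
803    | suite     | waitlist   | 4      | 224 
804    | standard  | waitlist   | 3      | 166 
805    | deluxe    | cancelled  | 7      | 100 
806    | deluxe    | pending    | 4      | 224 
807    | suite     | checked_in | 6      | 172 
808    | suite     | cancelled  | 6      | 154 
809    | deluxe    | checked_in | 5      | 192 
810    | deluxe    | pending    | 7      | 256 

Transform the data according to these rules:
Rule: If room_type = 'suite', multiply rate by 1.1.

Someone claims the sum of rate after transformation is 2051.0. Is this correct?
Yes, the result is correct.

Step 1: Calculate the correct sum after transformation
Step 2: Apply multiplier 1.1 to records where room_type = 'suite'
Step 3: Correct result = 2051.0
Step 4: Claimed result = 2051.0
Step 5: 2051.0 = 2051.0 ✓
Conclusion: The claimed result is correct.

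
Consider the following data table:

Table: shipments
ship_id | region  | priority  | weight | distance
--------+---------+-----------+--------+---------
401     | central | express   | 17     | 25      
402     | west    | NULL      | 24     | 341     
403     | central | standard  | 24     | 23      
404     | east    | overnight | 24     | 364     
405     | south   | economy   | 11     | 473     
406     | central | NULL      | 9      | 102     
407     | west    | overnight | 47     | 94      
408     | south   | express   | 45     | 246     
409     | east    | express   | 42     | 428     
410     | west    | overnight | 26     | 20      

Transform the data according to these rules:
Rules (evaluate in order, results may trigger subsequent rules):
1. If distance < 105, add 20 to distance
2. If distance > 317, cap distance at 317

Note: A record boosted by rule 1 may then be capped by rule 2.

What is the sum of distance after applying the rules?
1878

Step 1: Apply rule 1 to records with distance < 105
  - 5 records get bonus of 20
  - Of these, 0 records then exceed 317 and get capped
Step 2: Apply rule 2 to records with distance > 317
  - 4 records (original) are capped
Step 3: Calculate final sum = 1878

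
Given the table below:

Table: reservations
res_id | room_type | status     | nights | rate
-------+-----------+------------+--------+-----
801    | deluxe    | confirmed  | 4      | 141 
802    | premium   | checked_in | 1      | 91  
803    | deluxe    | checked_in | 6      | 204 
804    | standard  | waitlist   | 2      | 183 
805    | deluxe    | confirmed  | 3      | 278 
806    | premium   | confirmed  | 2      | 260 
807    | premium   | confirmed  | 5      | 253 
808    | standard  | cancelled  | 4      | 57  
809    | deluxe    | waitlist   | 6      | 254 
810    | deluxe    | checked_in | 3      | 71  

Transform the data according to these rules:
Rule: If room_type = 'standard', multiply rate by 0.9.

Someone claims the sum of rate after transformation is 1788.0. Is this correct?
No, the correct result is 1768.0.

Step 1: Calculate the correct sum after transformation
Step 2: Apply multiplier 0.9 to records where room_type = 'standard'
Step 3: Correct result = 1768.0
Step 4: Claimed result = 1788.0
Step 5: 1768.0 ≠ 1788.0
Conclusion: The claimed result is incorrect. The correct answer is 1768.0.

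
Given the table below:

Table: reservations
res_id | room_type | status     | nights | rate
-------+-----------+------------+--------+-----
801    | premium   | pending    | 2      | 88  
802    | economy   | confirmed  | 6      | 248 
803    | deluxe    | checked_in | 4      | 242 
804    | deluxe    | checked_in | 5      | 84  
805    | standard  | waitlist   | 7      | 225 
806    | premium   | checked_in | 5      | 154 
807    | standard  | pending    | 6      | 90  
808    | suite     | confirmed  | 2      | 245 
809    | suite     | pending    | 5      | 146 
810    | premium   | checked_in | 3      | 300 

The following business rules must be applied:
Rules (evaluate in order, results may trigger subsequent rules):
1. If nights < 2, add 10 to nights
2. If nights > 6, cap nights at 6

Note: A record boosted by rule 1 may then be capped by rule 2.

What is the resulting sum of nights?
44

Step 1: Apply rule 1 to records with nights < 2
  - 0 records get bonus of 10
  - Of these, 0 records then exceed 6 and get capped
Step 2: Apply rule 2 to records with nights > 6
  - 1 records (original) are capped
Step 3: Calculate final sum = 44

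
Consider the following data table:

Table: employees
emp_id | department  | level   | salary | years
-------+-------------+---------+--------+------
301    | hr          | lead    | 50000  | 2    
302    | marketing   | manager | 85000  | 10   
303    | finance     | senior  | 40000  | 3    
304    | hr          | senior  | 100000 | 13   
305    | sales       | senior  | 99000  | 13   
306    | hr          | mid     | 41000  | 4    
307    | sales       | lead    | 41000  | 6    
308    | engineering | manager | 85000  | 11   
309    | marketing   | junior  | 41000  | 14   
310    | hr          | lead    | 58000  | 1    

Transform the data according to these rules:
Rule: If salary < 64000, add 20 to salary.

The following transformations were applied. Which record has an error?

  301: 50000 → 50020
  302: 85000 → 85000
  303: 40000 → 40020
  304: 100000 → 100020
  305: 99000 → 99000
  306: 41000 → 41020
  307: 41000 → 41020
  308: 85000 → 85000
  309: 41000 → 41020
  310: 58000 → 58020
Record 304 has an error. The correct transformed value should be 100000, not 100020.

Step 1: Check each record against the rule
Step 2: Record 304 has salary = 100000
Step 3: Since 100000 >= 64000, the bonus should not have been applied
Step 4: Correct value = 100000, but claimed value = 100020
Conclusion: Record 304 has the error.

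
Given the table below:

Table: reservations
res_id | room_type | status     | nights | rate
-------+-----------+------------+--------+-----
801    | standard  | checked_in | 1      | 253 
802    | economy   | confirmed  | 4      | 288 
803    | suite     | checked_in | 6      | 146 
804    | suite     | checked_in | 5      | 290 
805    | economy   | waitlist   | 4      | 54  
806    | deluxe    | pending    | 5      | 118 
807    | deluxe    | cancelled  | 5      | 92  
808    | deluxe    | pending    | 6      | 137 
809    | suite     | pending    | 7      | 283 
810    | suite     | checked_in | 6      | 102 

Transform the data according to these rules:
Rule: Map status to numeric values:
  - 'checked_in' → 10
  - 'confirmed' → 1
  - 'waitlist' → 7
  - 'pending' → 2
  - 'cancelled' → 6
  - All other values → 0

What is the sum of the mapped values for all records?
60

Step 1: Apply mapping to each record
Step 2: Count by status:
  'checked_in': 4 records × 10 = 40
  'confirmed': 1 records × 1 = 1
  'waitlist': 1 records × 7 = 7
  'pending': 3 records × 2 = 6
  'cancelled': 1 records × 6 = 6
Step 3: Sum all mapped values = 60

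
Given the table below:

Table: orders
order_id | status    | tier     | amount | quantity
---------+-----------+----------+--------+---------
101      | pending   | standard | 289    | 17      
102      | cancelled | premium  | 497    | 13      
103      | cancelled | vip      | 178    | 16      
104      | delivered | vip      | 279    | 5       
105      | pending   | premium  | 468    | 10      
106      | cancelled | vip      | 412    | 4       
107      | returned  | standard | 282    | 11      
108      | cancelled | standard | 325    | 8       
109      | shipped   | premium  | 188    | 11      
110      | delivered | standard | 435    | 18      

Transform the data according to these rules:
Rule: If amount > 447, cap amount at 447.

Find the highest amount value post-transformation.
447

Step 1: Original maximum amount = 497
Step 2: Apply cap at 447
Step 3: 2 records had amount > 447 and were capped
Step 4: Maximum after transformation = 447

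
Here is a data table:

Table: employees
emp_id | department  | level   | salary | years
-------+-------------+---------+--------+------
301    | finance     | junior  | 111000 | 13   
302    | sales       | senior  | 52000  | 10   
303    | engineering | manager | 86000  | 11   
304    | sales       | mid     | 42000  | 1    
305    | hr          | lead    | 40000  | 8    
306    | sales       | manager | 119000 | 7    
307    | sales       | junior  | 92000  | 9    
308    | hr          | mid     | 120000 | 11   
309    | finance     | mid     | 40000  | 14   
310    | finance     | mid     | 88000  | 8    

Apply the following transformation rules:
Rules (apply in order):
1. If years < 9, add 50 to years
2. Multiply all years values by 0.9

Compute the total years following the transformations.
262.8

Step 1: Apply Rule 1 - Add 50 to records with years < 9
  - 4 records affected: 24 + (4 × 50) = 224
  - Unaffected records: 68
  - Sum after Rule 1: 292
Step 2: Apply Rule 2 - Multiply all by 0.9
  - 292 × 0.9 = 262.8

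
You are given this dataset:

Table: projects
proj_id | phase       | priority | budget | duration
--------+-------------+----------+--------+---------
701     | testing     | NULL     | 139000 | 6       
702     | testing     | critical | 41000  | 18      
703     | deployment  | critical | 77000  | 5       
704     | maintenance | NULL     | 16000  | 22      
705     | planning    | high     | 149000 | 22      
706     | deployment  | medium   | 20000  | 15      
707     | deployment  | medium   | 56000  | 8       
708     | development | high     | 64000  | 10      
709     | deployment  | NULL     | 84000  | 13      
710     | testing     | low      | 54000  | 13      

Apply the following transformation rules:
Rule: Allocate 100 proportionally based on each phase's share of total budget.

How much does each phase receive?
deployment: 33.86, development: 9.14, maintenance: 2.29, planning: 21.29, testing: 33.43

Step 1: Calculate total budget = 700000
Step 2: Calculate each phase's proportion:
  deployment: 237000/700000 = 33.86% → 33.86
  development: 64000/700000 = 9.14% → 9.14
  maintenance: 16000/700000 = 2.29% → 2.29
  planning: 149000/700000 = 21.29% → 21.29
  testing: 234000/700000 = 33.43% → 33.43
Step 3: Verify: sum of allocations ≈ 100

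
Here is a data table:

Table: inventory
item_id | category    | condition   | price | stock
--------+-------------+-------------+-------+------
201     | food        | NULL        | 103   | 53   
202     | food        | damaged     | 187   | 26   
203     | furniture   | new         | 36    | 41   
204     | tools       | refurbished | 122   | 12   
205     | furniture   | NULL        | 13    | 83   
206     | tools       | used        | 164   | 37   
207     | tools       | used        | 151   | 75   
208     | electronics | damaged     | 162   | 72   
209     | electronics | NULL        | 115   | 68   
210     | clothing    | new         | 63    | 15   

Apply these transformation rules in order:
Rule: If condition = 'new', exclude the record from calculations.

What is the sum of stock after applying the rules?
426

Step 1: Identify records where condition = 'new'
Step 2: The excluded records sum to 56
Step 3: Original total stock = 482
Step 4: Remaining total = 482 - 56 = 426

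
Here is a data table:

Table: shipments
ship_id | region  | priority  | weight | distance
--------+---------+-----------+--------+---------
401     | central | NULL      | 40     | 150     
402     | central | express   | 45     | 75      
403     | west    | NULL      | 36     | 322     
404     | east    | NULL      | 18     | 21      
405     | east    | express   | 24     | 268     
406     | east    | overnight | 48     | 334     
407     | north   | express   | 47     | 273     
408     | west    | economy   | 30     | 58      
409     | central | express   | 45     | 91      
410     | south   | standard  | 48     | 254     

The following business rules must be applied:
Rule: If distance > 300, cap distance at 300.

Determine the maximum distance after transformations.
300

Step 1: Original maximum distance = 334
Step 2: Apply cap at 300
Step 3: 2 records had distance > 300 and were capped
Step 4: Maximum after transformation = 300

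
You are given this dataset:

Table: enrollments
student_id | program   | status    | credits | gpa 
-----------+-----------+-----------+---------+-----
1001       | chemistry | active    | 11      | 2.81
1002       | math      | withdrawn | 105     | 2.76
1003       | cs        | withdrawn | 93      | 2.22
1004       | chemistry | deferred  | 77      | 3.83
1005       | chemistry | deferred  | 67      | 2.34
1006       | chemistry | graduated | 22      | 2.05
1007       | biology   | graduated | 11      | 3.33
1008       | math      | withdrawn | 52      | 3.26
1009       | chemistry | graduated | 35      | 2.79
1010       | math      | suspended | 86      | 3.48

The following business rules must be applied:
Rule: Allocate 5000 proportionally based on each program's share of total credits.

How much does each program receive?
biology: 98.39, chemistry: 1896.24, cs: 831.84, math: 2173.52

Step 1: Calculate total credits = 559
Step 2: Calculate each program's proportion:
  biology: 11/559 = 1.97% → 98.39
  chemistry: 212/559 = 37.92% → 1896.24
  cs: 93/559 = 16.64% → 831.84
  math: 243/559 = 43.47% → 2173.52
Step 3: Verify: sum of allocations ≈ 5000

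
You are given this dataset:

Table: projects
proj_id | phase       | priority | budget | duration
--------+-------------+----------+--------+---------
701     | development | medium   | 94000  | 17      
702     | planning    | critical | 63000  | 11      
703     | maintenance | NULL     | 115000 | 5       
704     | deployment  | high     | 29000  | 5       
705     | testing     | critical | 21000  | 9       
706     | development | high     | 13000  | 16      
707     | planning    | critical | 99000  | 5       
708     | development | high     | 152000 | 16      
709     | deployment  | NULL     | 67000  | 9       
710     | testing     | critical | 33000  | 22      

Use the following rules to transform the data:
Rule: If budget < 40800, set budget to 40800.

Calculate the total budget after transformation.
753200

Step 1: 4 records have budget < 40800
Step 2: These records originally summed to 96000
Step 3: After setting to minimum: 4 × 40800 = 163200
Step 4: Unaffected records sum: 590000
Step 5: Final sum = 163200 + 590000 = 753200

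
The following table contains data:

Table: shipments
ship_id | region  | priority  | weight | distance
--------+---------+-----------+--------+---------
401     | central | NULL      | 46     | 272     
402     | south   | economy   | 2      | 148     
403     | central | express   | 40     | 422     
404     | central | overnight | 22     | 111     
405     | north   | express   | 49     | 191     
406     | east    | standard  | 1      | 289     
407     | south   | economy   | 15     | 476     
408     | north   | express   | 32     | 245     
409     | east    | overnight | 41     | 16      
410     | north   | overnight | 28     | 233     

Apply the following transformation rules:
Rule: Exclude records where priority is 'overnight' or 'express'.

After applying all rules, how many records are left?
4

Step 1: Count records to exclude
  - 3 (overnight) + 3 (express) = 6 records
Step 2: Total records: 10
Step 3: Remaining = 10 - 6 = 4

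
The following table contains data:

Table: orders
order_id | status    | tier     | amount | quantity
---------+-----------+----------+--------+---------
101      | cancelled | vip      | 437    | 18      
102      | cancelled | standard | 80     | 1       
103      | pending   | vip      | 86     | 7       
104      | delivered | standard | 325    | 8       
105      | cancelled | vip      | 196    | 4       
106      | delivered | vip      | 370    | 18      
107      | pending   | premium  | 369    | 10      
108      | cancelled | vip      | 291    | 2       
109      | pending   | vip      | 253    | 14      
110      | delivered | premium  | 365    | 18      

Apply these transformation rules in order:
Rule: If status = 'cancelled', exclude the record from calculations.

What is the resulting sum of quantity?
75

Step 1: Identify records where status = 'cancelled'
Step 2: The excluded records sum to 25
Step 3: Original total quantity = 100
Step 4: Remaining total = 100 - 25 = 75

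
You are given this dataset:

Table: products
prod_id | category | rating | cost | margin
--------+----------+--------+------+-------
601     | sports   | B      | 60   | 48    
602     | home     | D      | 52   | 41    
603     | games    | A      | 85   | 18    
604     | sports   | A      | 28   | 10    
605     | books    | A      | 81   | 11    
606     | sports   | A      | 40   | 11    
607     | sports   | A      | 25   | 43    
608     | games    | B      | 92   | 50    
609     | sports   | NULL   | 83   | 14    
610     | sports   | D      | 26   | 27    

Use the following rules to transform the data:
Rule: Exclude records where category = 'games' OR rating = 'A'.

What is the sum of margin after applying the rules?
130

Step 1: Find records where category = 'games' OR rating = 'A'
Step 2: 6 records match, summing to 143
Step 3: Original sum: 273
Step 4: Remaining sum = 273 - 143 = 130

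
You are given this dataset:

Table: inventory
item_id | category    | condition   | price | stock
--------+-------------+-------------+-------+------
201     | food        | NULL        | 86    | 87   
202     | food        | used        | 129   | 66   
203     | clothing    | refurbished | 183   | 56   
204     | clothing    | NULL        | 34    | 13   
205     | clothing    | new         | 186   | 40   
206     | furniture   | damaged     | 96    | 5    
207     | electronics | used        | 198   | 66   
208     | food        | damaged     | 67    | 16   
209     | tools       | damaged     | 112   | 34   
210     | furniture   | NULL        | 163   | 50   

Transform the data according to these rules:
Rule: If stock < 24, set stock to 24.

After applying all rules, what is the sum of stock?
471

Step 1: 3 records have stock < 24
Step 2: These records originally summed to 34
Step 3: After setting to minimum: 3 × 24 = 72
Step 4: Unaffected records sum: 399
Step 5: Final sum = 72 + 399 = 471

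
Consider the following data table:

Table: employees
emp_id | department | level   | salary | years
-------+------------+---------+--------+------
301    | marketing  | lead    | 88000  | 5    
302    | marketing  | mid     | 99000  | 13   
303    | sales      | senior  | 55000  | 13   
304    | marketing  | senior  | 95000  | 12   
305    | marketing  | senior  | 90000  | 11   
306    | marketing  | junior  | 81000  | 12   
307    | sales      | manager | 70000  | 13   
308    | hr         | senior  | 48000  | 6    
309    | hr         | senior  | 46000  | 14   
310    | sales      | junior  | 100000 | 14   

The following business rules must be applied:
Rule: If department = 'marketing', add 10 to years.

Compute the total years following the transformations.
163

Step 1: Count records where department = 'marketing': 5
Step 2: Total bonus added: 5 × 10 = 50
Step 3: Original sum of years: 113
Step 4: Final sum = 113 + 50 = 163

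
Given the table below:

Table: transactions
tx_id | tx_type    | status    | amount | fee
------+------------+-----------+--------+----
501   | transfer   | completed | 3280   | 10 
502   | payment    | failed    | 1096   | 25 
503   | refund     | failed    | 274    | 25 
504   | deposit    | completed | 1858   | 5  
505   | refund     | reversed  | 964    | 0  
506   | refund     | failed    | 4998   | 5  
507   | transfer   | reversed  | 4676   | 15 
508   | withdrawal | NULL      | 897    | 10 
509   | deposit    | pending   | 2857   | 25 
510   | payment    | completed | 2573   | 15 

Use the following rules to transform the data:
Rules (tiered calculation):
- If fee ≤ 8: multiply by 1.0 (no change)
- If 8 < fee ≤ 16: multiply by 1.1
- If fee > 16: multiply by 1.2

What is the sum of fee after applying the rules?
155.0

Step 1: Tier 1 (fee ≤ 8): 3 records, sum = 10 × 1.0 = 10.0
Step 2: Tier 2 (8 < fee ≤ 16): 4 records, sum = 50 × 1.1 = 55.0
Step 3: Tier 3 (fee > 16): 3 records, sum = 75 × 1.2 = 90.0
Step 4: Final sum = 10.0 + 55.0 + 90.0 = 155.0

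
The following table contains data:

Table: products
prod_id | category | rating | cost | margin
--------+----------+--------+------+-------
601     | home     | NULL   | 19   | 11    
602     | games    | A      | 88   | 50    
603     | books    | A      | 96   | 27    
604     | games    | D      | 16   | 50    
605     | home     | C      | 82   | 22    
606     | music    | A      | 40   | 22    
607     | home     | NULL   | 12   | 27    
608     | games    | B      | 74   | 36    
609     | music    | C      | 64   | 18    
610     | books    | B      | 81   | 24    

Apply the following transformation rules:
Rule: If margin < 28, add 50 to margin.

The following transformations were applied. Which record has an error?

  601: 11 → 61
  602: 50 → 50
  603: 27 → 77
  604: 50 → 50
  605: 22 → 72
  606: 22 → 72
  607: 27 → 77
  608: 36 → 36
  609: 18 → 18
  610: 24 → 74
Record 609 has an error. The correct transformed value should be 68, not 18.

Step 1: Check each record against the rule
Step 2: Record 609 has margin = 18
Step 3: Since 18 < 28, the bonus should have been applied
Step 4: Correct value = 68, but claimed value = 18
Conclusion: Record 609 has the error.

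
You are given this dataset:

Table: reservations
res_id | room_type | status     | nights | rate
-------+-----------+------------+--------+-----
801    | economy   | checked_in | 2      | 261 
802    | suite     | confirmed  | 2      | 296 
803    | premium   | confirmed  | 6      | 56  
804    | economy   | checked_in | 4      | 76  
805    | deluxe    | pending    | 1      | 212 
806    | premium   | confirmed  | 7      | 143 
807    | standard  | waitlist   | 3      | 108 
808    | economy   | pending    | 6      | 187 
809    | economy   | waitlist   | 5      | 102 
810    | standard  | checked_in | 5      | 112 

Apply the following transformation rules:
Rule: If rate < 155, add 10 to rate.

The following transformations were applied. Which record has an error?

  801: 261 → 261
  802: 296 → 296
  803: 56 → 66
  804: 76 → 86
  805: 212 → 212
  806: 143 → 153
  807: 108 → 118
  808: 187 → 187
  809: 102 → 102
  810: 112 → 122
Record 809 has an error. The correct transformed value should be 112, not 102.

Step 1: Check each record against the rule
Step 2: Record 809 has rate = 102
Step 3: Since 102 < 155, the bonus should have been applied
Step 4: Correct value = 112, but claimed value = 102
Conclusion: Record 809 has the error.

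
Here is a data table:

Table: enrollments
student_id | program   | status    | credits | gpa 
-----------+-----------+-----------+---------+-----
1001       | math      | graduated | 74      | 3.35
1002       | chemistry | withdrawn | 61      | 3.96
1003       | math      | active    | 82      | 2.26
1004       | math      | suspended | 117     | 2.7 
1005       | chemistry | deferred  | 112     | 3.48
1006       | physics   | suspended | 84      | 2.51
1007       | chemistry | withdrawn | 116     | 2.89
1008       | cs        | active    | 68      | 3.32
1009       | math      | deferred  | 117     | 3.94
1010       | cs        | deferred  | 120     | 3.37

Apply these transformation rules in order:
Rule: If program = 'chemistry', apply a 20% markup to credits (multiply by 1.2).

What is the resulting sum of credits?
1008.8

Step 1: Records with program = 'chemistry' have total credits = 289
Step 2: Apply multiplier: 289 × 1.2 = 346.8
Step 3: Other records total: 662
Step 4: Final sum = 346.8 + 662 = 1008.8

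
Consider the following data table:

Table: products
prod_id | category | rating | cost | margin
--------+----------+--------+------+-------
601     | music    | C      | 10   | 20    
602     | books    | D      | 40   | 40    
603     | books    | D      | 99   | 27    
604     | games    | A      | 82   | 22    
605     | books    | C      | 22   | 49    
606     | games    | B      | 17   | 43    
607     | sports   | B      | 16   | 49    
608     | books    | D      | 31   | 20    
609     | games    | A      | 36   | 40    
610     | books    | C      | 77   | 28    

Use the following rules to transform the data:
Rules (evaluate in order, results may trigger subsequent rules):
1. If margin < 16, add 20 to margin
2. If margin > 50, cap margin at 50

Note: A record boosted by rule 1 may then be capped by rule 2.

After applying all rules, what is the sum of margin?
338

Step 1: Apply rule 1 to records with margin < 16
  - 0 records get bonus of 20
  - Of these, 0 records then exceed 50 and get capped
Step 2: Apply rule 2 to records with margin > 50
  - 0 records (original) are capped
Step 3: Calculate final sum = 338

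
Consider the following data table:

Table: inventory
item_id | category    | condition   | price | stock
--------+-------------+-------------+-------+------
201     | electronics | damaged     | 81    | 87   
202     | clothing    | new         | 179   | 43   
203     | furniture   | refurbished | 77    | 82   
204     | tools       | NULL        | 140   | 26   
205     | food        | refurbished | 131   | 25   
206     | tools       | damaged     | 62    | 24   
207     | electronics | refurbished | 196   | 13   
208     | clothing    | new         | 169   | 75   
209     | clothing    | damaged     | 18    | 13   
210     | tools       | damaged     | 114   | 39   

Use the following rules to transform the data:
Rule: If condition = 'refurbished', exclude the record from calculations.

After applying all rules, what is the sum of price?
763

Step 1: Identify records where condition = 'refurbished'
Step 2: The excluded records sum to 404
Step 3: Original total price = 1167
Step 4: Remaining total = 1167 - 404 = 763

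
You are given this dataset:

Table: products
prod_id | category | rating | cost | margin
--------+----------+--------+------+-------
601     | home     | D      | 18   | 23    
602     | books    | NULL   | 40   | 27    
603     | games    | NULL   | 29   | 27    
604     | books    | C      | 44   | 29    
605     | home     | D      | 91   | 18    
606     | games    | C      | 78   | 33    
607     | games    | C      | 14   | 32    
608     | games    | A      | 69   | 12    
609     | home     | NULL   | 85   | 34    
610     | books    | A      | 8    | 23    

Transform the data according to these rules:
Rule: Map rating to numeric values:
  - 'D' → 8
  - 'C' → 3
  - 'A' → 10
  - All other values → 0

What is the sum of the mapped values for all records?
45

Step 1: Apply mapping to each record
Step 2: Count by status:
  'D': 2 records × 8 = 16
  'C': 3 records × 3 = 9
  'A': 2 records × 10 = 20
Step 3: Sum all mapped values = 45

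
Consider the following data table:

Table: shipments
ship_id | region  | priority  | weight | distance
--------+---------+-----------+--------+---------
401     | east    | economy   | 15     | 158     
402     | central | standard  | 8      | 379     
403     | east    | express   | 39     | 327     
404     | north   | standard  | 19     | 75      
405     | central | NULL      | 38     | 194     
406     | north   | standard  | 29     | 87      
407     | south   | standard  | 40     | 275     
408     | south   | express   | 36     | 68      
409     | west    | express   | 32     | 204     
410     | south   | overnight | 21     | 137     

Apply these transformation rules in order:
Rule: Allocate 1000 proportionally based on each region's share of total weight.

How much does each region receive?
central: 166.06, east: 194.95, north: 173.29, south: 350.18, west: 115.52

Step 1: Calculate total weight = 277
Step 2: Calculate each region's proportion:
  central: 46/277 = 16.61% → 166.06
  east: 54/277 = 19.49% → 194.95
  north: 48/277 = 17.33% → 173.29
  south: 97/277 = 35.02% → 350.18
  west: 32/277 = 11.55% → 115.52
Step 3: Verify: sum of allocations ≈ 1000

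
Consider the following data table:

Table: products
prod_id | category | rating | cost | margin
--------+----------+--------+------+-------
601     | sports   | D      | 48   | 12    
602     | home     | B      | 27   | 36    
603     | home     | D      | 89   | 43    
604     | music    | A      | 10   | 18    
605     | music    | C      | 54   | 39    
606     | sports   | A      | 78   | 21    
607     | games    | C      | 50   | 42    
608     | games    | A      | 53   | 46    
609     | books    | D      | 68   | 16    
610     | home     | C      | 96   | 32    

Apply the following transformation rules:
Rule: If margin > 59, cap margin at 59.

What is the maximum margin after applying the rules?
46

Step 1: Original maximum margin = 46
Step 2: Check cap of 59 against maximum
Step 3: No records exceed the cap (max 46 <= cap 59), so no capping applies
Step 4: Maximum after transformation = 46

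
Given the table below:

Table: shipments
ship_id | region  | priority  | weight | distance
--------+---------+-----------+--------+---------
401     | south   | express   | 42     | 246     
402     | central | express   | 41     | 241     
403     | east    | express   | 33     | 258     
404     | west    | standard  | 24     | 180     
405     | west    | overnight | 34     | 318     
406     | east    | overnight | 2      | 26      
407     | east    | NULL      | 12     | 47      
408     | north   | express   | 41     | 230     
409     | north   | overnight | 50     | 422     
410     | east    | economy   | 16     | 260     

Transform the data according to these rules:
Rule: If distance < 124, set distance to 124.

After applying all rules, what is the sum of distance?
2403

Step 1: 2 records have distance < 124
Step 2: These records originally summed to 73
Step 3: After setting to minimum: 2 × 124 = 248
Step 4: Unaffected records sum: 2155
Step 5: Final sum = 248 + 2155 = 2403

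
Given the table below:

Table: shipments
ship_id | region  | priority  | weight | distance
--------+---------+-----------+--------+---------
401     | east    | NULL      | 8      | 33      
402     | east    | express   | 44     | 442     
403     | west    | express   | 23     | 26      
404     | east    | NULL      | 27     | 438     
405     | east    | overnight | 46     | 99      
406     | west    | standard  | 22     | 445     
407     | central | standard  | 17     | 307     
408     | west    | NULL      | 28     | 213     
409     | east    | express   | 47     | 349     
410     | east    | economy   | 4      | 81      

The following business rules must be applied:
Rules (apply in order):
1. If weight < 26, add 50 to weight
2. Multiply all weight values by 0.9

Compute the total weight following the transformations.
464.4

Step 1: Apply Rule 1 - Add 50 to records with weight < 26
  - 5 records affected: 74 + (5 × 50) = 324
  - Unaffected records: 192
  - Sum after Rule 1: 516
Step 2: Apply Rule 2 - Multiply all by 0.9
  - 516 × 0.9 = 464.4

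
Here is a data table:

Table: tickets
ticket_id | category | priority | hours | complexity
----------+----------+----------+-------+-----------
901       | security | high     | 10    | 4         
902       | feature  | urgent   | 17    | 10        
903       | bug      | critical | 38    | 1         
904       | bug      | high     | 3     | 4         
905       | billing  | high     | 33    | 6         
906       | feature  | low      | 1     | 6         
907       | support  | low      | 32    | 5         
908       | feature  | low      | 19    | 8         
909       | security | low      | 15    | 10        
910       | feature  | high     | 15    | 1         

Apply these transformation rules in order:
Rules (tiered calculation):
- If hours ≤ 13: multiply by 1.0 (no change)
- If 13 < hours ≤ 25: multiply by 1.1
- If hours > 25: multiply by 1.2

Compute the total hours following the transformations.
210.2

Step 1: Tier 1 (hours ≤ 13): 3 records, sum = 14 × 1.0 = 14.0
Step 2: Tier 2 (13 < hours ≤ 25): 4 records, sum = 66 × 1.1 = 72.6
Step 3: Tier 3 (hours > 25): 3 records, sum = 103 × 1.2 = 123.6
Step 4: Final sum = 14.0 + 72.6 + 123.6 = 210.2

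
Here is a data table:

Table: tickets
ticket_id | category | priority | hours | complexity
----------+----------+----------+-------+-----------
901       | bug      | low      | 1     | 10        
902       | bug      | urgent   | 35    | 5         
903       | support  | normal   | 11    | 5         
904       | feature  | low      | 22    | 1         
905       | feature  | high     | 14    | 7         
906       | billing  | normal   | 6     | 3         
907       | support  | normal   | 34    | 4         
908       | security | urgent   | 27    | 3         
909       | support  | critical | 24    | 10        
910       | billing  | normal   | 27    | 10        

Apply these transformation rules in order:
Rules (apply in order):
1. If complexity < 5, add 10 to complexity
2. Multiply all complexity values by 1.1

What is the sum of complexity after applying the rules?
107.8

Step 1: Apply Rule 1 - Add 10 to records with complexity < 5
  - 4 records affected: 11 + (4 × 10) = 51
  - Unaffected records: 47
  - Sum after Rule 1: 98
Step 2: Apply Rule 2 - Multiply all by 1.1
  - 98 × 1.1 = 107.8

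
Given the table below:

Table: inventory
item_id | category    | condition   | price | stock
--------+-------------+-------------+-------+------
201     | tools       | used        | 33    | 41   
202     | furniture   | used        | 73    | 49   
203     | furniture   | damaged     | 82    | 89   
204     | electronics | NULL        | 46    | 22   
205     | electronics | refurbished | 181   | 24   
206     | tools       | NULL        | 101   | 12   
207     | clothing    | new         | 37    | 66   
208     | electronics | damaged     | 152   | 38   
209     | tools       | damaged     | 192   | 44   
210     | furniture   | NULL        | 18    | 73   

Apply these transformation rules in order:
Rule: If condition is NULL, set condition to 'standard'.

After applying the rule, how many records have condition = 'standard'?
3

Step 1: Count records where condition IS NULL
Step 2: Found 3 records with NULL condition
Step 3: These records will have condition set to 'standard'
Step 4: Records already having condition = 'standard': 0
Step 5: Answer: 3 + 0 = 3 records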